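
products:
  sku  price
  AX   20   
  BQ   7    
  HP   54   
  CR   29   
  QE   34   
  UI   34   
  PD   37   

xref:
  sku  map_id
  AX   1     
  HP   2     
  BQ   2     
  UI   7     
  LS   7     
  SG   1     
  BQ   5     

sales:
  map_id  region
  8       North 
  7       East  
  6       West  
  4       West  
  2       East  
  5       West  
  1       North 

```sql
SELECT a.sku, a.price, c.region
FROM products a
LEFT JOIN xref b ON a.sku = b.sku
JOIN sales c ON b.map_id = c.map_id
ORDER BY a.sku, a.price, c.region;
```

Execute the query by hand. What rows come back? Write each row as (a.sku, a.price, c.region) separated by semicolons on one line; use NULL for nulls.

Joins associate left-to-right: products LEFT JOIN xref on sku gives 8 intermediate row(s).
Then INNER JOIN `sales c` on map_id: keep only rows whose b.map_id appears in c.

(AX, 20, North); (BQ, 7, East); (BQ, 7, West); (HP, 54, East); (UI, 34, East)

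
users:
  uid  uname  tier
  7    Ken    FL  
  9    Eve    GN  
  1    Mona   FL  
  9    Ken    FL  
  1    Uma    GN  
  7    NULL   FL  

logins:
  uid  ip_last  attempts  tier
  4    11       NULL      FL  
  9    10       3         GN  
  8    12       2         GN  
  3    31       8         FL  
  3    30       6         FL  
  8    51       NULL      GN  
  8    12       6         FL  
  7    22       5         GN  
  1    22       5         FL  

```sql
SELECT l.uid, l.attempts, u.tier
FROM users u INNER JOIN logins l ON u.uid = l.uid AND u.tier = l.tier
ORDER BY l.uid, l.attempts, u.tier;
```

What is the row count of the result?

INNER JOIN keeps only pairs where the ON condition holds.
Matching on u.uid = l.uid AND u.tier = l.tier.
Matched pairs: 2.
Total: 2 rows.

2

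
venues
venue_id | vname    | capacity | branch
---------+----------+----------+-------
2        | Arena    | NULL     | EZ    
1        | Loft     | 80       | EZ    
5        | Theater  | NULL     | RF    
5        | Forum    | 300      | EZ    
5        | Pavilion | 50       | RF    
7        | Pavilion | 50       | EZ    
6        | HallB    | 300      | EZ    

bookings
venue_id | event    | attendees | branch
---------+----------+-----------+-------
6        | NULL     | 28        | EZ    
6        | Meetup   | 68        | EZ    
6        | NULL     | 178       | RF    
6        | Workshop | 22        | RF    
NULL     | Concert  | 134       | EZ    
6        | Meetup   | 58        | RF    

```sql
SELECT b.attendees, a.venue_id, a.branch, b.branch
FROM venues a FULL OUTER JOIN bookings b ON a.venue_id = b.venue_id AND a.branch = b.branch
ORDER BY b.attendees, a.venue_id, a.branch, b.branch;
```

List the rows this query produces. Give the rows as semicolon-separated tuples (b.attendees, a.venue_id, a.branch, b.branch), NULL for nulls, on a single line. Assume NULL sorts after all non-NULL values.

(22, NULL, NULL, RF); (28, 6, EZ, EZ); (58, NULL, NULL, RF); (68, 6, EZ, EZ); (134, NULL, NULL, EZ); (178, NULL, NULL, RF); (NULL, 1, EZ, NULL); (NULL, 2, EZ, NULL); (NULL, 5, EZ, NULL); (NULL, 5, RF, NULL); (NULL, 5, RF, NULL); (NULL, 7, EZ, NULL)

FULL OUTER JOIN keeps every row from both sides; unmatched rows get NULL for the other side's columns.
Matching on a.venue_id = b.venue_id AND a.branch = b.branch. A NULL in a compared column never satisfies the condition.
- a[0] venue_id=2, branch=EZ → no match; kept with NULLs on the b side.
- a[1] venue_id=1, branch=EZ → no match; kept with NULLs on the b side.
- a[2] venue_id=5, branch=RF → no match; kept with NULLs on the b side.
- a[3] venue_id=5, branch=EZ → no match; kept with NULLs on the b side.
- a[4] venue_id=5, branch=RF → no match; kept with NULLs on the b side.
- a[5] venue_id=7, branch=EZ → no match; kept with NULLs on the b side.
- a[6] venue_id=6, branch=EZ → 2 match(es) in b → 2 row(s).
- 4 row(s) from b found no a partner → padded with NULL.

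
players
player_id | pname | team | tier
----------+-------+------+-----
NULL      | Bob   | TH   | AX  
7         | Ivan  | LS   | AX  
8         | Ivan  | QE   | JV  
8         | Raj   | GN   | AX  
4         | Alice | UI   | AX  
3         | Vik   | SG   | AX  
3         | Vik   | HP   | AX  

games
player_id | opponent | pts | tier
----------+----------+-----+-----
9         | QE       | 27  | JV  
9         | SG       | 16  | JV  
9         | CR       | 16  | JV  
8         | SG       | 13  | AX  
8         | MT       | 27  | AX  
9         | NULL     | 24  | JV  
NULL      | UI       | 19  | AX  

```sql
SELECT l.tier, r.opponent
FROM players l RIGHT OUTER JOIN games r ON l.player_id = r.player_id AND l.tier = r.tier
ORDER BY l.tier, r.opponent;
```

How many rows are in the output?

RIGHT JOIN keeps every row from `games`; unmatched rows get NULL for `players`'s columns.
Matching on l.player_id = r.player_id AND l.tier = r.tier. A NULL in a compared column never satisfies the condition.
- player_id=NULL, tier=AX: no matching r row.
- player_id=7, tier=AX: no matching r row.
- player_id=8, tier=JV: no matching r row.
- player_id=8, tier=AX: 2 matching r row(s), so 2 row(s) emitted.
- player_id=4, tier=AX: no matching r row.
- player_id=3, tier=AX: no matching r row.
- player_id=3, tier=AX: no matching r row.
- plus 5 unmatched r row(s), each kept with NULL l columns.
Total: 2 matched + 5 padded = 7 rows.

7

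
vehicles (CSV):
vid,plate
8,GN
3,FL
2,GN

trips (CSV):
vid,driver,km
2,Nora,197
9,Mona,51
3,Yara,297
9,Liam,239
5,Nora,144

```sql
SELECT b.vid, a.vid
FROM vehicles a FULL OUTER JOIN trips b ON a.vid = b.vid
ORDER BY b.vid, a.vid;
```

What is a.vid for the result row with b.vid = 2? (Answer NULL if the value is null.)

2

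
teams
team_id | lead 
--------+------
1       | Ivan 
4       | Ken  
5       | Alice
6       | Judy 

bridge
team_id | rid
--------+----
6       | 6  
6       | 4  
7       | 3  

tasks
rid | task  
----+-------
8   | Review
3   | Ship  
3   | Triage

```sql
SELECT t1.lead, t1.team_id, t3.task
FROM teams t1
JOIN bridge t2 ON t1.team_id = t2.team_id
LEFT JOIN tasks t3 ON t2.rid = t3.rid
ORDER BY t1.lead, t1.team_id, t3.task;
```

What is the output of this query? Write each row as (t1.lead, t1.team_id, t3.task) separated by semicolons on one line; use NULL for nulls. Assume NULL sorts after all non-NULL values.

Evaluate left to right. First `teams t1 INNER JOIN bridge t2` on team_id: 2 row(s).
Then LEFT JOIN `tasks t3` on rid: each of those 2 rows is kept; rows whose t2.rid has no match in t3 get NULL for t3's columns.

(Judy, 6, NULL); (Judy, 6, NULL)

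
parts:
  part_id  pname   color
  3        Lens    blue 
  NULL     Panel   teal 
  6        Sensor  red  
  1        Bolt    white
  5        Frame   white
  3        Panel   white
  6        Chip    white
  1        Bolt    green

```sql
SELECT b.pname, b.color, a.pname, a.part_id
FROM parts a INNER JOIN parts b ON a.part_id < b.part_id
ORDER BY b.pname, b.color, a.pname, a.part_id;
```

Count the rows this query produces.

INNER JOIN keeps only pairs where the ON condition holds.
Matching on a.part_id < b.part_id. A NULL in a compared column never satisfies the condition.
- a (part_id=3) pairs with 3 row(s) of b.
- a (part_id=NULL) has no partner → excluded.
- a (part_id=6) has no partner → excluded.
- a (part_id=1) pairs with 5 row(s) of b.
- a (part_id=5) pairs with 2 row(s) of b.
- a (part_id=3) pairs with 3 row(s) of b.
- a (part_id=6) has no partner → excluded.
- a (part_id=1) pairs with 5 row(s) of b.
Total: 18 rows.

18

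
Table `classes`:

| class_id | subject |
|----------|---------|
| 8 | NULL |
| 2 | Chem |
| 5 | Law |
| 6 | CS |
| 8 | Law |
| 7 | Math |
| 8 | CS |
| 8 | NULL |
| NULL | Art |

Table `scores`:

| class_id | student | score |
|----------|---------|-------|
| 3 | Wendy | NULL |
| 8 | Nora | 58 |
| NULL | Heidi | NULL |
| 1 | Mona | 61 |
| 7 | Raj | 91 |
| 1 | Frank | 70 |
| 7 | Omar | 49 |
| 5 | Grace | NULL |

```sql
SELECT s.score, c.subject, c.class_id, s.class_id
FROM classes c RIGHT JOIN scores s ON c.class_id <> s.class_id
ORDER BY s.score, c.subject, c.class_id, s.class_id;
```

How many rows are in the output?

50

RIGHT JOIN keeps every row from `scores`; unmatched rows get NULL for `classes`'s columns.
Matching on c.class_id <> s.class_id. A NULL in a compared column never satisfies the condition.
Matched pairs: 49; unmatched s rows kept: 1.
Total: 49 matched + 1 padded = 50 rows.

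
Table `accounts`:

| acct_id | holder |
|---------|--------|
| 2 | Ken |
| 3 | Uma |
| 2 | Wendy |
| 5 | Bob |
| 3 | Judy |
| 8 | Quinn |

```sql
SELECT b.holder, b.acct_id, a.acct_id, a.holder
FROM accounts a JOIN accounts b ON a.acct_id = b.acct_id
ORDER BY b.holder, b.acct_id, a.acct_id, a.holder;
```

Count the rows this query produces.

INNER JOIN keeps only pairs where the ON condition holds.
Matching on a.acct_id = b.acct_id.
Matched pairs: 10.
Total: 10 rows.

10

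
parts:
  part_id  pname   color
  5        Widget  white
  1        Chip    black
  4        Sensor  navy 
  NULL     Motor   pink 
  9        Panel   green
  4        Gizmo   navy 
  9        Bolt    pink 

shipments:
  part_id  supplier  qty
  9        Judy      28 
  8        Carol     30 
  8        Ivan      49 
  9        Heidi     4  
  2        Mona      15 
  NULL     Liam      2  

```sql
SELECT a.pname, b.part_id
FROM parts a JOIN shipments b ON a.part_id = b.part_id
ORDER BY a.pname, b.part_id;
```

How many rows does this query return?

4

INNER JOIN keeps only pairs where the ON condition holds.
Matching on a.part_id = b.part_id. A NULL in a compared column never satisfies the condition.
- part_id=5: no matching b row, dropped.
- part_id=1: no matching b row, dropped.
- part_id=4: no matching b row, dropped.
- part_id=NULL: no matching b row, dropped.
- part_id=9: 2 matching b row(s), so 2 row(s) emitted.
- part_id=4: no matching b row, dropped.
- part_id=9: 2 matching b row(s), so 2 row(s) emitted.
Total: 4 rows.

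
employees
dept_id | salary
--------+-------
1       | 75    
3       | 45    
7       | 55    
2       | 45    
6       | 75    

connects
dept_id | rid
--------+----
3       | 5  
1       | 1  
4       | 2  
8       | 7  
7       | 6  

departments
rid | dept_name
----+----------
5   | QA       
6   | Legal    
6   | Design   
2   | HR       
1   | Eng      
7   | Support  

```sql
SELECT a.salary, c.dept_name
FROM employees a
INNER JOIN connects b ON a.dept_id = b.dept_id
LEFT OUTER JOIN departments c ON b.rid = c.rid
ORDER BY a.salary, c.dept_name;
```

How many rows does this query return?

4

Joins associate left-to-right: employees INNER JOIN connects on dept_id gives 3 intermediate row(s).
Then LEFT JOIN `departments c` on rid: each of those 3 rows is kept; rows whose b.rid has no match in c get NULL for c's columns.
Result: 4 row(s).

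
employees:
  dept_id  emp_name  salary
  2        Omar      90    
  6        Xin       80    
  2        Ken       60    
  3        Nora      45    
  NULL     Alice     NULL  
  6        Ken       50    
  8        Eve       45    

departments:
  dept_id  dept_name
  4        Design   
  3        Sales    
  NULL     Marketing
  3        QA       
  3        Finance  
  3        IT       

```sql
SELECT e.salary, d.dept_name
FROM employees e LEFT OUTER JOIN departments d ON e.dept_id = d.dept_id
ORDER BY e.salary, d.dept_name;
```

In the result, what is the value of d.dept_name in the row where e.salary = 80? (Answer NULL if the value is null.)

LEFT JOIN keeps every row from `employees`; unmatched rows get NULL for `departments`'s columns.
Matching on e.dept_id = d.dept_id. A NULL in a compared column never satisfies the condition.
- dept_id=2: no d row matches, row kept with d columns NULL.
- dept_id=6: no d row matches, row kept with d columns NULL.
- dept_id=2: no d row matches, row kept with d columns NULL.
- dept_id=3: 4 matching d row(s), so 4 row(s) emitted.
- dept_id=NULL: no d row matches, row kept with d columns NULL.
- dept_id=6: no d row matches, row kept with d columns NULL.
- dept_id=8: no d row matches, row kept with d columns NULL.

NULL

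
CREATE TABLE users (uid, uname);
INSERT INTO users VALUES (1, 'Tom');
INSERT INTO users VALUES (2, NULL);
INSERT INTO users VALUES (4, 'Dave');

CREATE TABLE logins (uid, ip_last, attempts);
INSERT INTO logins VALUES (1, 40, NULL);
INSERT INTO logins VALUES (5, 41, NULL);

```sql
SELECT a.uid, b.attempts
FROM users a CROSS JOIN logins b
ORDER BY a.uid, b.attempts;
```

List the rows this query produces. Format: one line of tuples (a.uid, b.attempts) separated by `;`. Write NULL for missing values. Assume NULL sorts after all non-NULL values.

(1, NULL); (1, NULL); (2, NULL); (2, NULL); (4, NULL); (4, NULL)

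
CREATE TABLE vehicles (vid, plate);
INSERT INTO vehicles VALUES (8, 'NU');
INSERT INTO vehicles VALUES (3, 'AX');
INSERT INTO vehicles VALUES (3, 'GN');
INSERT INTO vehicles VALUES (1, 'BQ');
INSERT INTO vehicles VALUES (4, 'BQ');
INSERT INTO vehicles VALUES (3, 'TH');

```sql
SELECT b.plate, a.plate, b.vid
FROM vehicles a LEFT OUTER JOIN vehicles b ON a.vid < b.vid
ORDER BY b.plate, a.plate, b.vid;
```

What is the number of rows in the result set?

LEFT JOIN keeps every row from `vehicles a`; unmatched rows get NULL for `vehicles b`'s columns.
Matching on a.vid < b.vid.
Matched pairs: 12; unmatched a rows kept: 1.
Total: 12 matched + 1 padded = 13 rows.

13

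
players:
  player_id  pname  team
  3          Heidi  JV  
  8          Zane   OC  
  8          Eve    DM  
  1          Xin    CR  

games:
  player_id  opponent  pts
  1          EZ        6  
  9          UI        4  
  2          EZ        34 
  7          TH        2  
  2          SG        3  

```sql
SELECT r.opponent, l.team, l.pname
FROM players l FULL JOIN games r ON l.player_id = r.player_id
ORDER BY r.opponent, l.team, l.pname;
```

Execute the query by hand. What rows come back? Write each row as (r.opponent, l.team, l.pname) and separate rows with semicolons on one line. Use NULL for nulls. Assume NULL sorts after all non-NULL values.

(EZ, CR, Xin); (EZ, NULL, NULL); (SG, NULL, NULL); (TH, NULL, NULL); (UI, NULL, NULL); (NULL, DM, Eve); (NULL, JV, Heidi); (NULL, OC, Zane)

FULL OUTER JOIN keeps every row from both sides; unmatched rows get NULL for the other side's columns.
Matching on l.player_id = r.player_id.
- player_id=3: no r row matches, row kept with r columns NULL.
- player_id=8: no r row matches, row kept with r columns NULL.
- player_id=8: no r row matches, row kept with r columns NULL.
- player_id=1: 1 matching r row(s), so 1 row(s) emitted.
- 4 row(s) from r found no l partner → padded with NULL.
After projecting and ordering:
r.opponent | l.team | l.pname
EZ | CR | Xin
EZ | NULL | NULL
SG | NULL | NULL
TH | NULL | NULL
UI | NULL | NULL
NULL | DM | Eve
NULL | JV | Heidi
NULL | OC | Zane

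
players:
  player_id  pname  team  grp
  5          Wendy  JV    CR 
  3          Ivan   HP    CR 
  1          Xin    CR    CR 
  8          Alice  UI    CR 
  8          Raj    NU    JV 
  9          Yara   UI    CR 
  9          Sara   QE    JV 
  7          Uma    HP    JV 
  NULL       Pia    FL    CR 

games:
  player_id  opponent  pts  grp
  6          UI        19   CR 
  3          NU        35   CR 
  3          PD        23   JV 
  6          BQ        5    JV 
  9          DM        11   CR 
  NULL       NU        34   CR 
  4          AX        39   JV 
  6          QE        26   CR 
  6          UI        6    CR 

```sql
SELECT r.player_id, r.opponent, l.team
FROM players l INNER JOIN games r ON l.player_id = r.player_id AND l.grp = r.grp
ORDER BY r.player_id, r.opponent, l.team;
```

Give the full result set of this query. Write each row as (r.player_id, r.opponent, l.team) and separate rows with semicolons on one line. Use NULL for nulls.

INNER JOIN keeps only pairs where the ON condition holds.
Matching on l.player_id = r.player_id AND l.grp = r.grp. A NULL in a compared column never satisfies the condition.
- player_id=5, grp=CR: no matching r row, dropped.
- player_id=3, grp=CR: 1 matching r row(s), so 1 row(s) emitted.
- player_id=1, grp=CR: no matching r row, dropped.
- player_id=8, grp=CR: no matching r row, dropped.
- player_id=8, grp=JV: no matching r row, dropped.
- player_id=9, grp=CR: 1 matching r row(s), so 1 row(s) emitted.
- player_id=9, grp=JV: no matching r row, dropped.
- player_id=7, grp=JV: no matching r row, dropped.
- player_id=NULL, grp=CR: no matching r row, dropped.
After projecting and ordering:
r.player_id | r.opponent | l.team
3 | NU | HP
9 | DM | UI

(3, NU, HP); (9, DM, UI)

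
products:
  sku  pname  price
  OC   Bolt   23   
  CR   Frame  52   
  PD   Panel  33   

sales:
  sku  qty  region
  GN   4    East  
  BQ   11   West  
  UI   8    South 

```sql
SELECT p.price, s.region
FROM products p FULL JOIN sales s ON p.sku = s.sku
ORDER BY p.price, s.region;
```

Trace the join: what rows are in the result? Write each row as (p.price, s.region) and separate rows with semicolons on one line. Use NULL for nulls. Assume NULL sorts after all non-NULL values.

FULL OUTER JOIN keeps every row from both sides; unmatched rows get NULL for the other side's columns.
Matching on p.sku = s.sku.
- sku=OC: no s row matches, row kept with s columns NULL.
- sku=CR: no s row matches, row kept with s columns NULL.
- sku=PD: no s row matches, row kept with s columns NULL.
- 3 s row(s) had no p match → kept, p columns NULL.
After projecting and ordering:
p.price | s.region
23 | NULL
33 | NULL
52 | NULL
NULL | East
NULL | South
NULL | West

(23, NULL); (33, NULL); (52, NULL); (NULL, East); (NULL, South); (NULL, West)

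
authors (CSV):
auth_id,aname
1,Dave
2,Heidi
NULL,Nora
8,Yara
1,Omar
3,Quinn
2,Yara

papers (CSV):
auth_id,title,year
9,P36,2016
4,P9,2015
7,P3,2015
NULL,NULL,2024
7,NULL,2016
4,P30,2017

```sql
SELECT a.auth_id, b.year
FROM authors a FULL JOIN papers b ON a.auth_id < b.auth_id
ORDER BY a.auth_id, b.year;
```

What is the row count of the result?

FULL OUTER JOIN keeps every row from both sides; unmatched rows get NULL for the other side's columns.
Matching on a.auth_id < b.auth_id. A NULL in a compared column never satisfies the condition.
- auth_id=1: 5 matching b row(s), so 5 row(s) emitted.
- auth_id=2: 5 matching b row(s), so 5 row(s) emitted.
- auth_id=NULL: no b row matches, row kept with b columns NULL.
- auth_id=8: 1 matching b row(s), so 1 row(s) emitted.
- auth_id=1: 5 matching b row(s), so 5 row(s) emitted.
- auth_id=3: 5 matching b row(s), so 5 row(s) emitted.
- auth_id=2: 5 matching b row(s), so 5 row(s) emitted.
- 1 row(s) from b found no a partner → padded with NULL.
Total: 26 matched + 2 padded = 28 rows.

28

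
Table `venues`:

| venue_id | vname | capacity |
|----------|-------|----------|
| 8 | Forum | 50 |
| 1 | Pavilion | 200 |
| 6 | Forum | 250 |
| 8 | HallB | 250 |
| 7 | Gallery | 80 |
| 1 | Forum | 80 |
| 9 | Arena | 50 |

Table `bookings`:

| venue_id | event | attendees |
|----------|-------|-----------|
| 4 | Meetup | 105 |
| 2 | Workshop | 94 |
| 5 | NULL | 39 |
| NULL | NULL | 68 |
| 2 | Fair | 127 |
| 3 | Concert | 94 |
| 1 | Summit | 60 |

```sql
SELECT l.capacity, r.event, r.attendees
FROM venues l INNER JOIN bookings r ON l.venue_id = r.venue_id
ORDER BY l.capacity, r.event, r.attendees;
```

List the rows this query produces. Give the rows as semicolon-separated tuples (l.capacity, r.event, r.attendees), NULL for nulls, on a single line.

(80, Summit, 60); (200, Summit, 60)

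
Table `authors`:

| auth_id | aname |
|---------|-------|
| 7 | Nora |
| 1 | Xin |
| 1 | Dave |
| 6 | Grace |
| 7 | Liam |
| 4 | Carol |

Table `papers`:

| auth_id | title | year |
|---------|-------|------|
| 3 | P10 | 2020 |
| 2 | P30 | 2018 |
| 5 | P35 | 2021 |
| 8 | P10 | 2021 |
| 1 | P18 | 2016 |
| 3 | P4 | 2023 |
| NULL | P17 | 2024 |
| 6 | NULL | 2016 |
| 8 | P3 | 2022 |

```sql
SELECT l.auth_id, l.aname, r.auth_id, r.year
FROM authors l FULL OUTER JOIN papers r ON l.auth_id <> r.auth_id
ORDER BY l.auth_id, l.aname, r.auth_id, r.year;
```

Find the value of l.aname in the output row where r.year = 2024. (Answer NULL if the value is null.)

FULL OUTER JOIN keeps every row from both sides; unmatched rows get NULL for the other side's columns.
Matching on l.auth_id <> r.auth_id. A NULL in a compared column never satisfies the condition.
Matched pairs: 45; unmatched l rows kept: 0; unmatched r rows kept: 1.

NULL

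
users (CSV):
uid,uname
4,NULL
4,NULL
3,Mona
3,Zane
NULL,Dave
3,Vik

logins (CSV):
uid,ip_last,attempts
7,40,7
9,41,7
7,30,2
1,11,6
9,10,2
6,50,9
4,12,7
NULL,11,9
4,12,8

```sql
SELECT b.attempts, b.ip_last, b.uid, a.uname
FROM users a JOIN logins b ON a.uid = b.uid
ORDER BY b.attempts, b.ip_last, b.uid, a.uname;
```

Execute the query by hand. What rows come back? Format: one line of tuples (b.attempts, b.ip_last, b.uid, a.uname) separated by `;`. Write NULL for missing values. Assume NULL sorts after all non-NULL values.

INNER JOIN keeps only pairs where the ON condition holds.
Matching on a.uid = b.uid. A NULL in a compared column never satisfies the condition.
- a[0] uid=4 → 2 match(es) in b → 2 row(s).
- a[1] uid=4 → 2 match(es) in b → 2 row(s).
- a[2] uid=3 → no match; dropped.
- a[3] uid=3 → no match; dropped.
- a[4] uid=NULL → no match; dropped.
- a[5] uid=3 → no match; dropped.
After projecting and ordering:
b.attempts | b.ip_last | b.uid | a.uname
7 | 12 | 4 | NULL
7 | 12 | 4 | NULL
8 | 12 | 4 | NULL
8 | 12 | 4 | NULL

(7, 12, 4, NULL); (7, 12, 4, NULL); (8, 12, 4, NULL); (8, 12, 4, NULL)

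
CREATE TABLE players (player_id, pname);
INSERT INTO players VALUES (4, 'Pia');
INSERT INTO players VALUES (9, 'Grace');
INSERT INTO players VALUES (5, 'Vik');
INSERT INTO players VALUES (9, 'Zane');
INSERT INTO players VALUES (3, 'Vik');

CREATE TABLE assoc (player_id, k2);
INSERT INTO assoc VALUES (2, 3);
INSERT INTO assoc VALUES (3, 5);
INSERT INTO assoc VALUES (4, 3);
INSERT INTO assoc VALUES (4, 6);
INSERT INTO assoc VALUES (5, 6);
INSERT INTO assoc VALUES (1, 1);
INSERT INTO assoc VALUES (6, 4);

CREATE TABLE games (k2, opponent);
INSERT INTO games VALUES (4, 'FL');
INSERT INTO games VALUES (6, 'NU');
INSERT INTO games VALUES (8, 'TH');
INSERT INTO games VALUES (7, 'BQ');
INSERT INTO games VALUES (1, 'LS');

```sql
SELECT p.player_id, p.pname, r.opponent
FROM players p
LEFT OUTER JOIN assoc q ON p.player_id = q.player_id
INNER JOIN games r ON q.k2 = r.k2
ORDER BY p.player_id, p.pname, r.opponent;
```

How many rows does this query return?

2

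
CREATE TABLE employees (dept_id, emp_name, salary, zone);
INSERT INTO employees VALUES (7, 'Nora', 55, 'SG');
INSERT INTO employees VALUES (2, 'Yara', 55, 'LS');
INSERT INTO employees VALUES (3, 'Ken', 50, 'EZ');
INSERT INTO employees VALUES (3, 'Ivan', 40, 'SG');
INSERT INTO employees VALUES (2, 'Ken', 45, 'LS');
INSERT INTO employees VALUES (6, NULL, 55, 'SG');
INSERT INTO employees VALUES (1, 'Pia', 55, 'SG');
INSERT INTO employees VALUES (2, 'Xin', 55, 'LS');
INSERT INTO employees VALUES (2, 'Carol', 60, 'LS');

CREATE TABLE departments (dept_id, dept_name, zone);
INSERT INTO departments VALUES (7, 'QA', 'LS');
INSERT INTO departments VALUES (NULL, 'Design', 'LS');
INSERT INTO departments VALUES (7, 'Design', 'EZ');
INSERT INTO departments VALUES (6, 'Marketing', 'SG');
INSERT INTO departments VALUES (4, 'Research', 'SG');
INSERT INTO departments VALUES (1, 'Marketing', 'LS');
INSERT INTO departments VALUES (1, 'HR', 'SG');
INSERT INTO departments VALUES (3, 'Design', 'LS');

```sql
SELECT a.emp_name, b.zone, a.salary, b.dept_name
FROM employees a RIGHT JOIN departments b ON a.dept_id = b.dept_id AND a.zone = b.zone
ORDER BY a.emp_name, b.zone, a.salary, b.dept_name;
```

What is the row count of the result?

8

RIGHT JOIN keeps every row from `departments`; unmatched rows get NULL for `employees`'s columns.
Matching on a.dept_id = b.dept_id AND a.zone = b.zone. A NULL in a compared column never satisfies the condition.
Matched pairs: 2; unmatched b rows kept: 6.
Total: 2 matched + 6 padded = 8 rows.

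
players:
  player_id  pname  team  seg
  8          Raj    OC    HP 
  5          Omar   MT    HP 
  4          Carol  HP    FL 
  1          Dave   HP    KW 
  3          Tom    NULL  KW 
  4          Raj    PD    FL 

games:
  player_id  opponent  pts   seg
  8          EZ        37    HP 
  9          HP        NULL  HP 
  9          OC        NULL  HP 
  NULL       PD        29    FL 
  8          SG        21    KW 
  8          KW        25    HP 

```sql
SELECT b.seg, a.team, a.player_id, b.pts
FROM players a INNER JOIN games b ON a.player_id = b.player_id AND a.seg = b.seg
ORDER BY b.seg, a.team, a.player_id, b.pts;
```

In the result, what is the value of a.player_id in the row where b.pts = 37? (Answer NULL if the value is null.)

INNER JOIN keeps only pairs where the ON condition holds.
Matching on a.player_id = b.player_id AND a.seg = b.seg. A NULL in a compared column never satisfies the condition.
- a row (player_id=8, seg=HP): matches 2 b row(s) → 2 output row(s).
- a row (player_id=5, seg=HP): no match → dropped.
- a row (player_id=4, seg=FL): no match → dropped.
- a row (player_id=1, seg=KW): no match → dropped.
- a row (player_id=3, seg=KW): no match → dropped.
- a row (player_id=4, seg=FL): no match → dropped.

8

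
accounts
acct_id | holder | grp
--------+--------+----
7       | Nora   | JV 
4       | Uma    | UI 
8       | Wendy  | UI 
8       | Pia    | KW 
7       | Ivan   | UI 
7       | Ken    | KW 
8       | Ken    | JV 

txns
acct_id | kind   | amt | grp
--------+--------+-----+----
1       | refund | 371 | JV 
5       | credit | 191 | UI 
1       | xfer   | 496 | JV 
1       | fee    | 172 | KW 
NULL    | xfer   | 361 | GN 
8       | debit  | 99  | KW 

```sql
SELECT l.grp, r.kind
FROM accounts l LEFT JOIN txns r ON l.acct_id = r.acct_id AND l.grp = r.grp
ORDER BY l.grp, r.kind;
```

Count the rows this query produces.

LEFT JOIN keeps every row from `accounts`; unmatched rows get NULL for `txns`'s columns.
Matching on l.acct_id = r.acct_id AND l.grp = r.grp. A NULL in a compared column never satisfies the condition.
- l[0] acct_id=7, grp=JV → no match; kept with NULLs on the r side.
- l[1] acct_id=4, grp=UI → no match; kept with NULLs on the r side.
- l[2] acct_id=8, grp=UI → no match; kept with NULLs on the r side.
- l[3] acct_id=8, grp=KW → 1 match(es) in r → 1 row(s).
- l[4] acct_id=7, grp=UI → no match; kept with NULLs on the r side.
- l[5] acct_id=7, grp=KW → no match; kept with NULLs on the r side.
- l[6] acct_id=8, grp=JV → no match; kept with NULLs on the r side.
Total: 1 matched + 6 padded = 7 rows.

7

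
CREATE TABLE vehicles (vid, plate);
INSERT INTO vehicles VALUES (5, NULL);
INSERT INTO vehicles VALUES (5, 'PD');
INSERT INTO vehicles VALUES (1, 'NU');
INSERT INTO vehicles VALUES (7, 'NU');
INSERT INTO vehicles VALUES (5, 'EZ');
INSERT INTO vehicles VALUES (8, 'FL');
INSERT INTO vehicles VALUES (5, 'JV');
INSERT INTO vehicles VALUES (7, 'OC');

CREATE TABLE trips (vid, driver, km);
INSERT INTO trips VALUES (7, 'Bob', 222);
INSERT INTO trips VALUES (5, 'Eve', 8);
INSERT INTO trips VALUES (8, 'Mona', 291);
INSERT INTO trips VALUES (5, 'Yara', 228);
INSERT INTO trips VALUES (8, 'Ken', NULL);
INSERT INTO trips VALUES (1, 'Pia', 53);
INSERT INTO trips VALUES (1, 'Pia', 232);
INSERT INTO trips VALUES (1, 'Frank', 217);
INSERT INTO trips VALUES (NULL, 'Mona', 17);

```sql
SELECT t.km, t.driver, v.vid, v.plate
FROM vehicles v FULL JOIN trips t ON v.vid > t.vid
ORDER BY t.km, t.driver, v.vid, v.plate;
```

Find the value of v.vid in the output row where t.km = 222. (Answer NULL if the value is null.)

8

FULL OUTER JOIN keeps every row from both sides; unmatched rows get NULL for the other side's columns.
Matching on v.vid > t.vid. A NULL in a compared column never satisfies the condition.
- vid=5: 3 matching t row(s), so 3 row(s) emitted.
- vid=5: 3 matching t row(s), so 3 row(s) emitted.
- vid=1: no t row matches, row kept with t columns NULL.
- vid=7: 5 matching t row(s), so 5 row(s) emitted.
- vid=5: 3 matching t row(s), so 3 row(s) emitted.
- vid=8: 6 matching t row(s), so 6 row(s) emitted.
- vid=5: 3 matching t row(s), so 3 row(s) emitted.
- vid=7: 5 matching t row(s), so 5 row(s) emitted.
- plus 3 unmatched t row(s), each kept with NULL v columns.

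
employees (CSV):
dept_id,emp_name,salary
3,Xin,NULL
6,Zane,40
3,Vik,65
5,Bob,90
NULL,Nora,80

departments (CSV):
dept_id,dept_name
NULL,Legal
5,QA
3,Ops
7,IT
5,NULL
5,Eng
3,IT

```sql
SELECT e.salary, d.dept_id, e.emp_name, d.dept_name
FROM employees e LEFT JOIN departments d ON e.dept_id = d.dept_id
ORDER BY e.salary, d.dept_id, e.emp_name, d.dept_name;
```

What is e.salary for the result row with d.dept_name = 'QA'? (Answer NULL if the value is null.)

LEFT JOIN keeps every row from `employees`; unmatched rows get NULL for `departments`'s columns.
Matching on e.dept_id = d.dept_id. A NULL in a compared column never satisfies the condition.
Matched pairs: 7; unmatched e rows kept: 2.

90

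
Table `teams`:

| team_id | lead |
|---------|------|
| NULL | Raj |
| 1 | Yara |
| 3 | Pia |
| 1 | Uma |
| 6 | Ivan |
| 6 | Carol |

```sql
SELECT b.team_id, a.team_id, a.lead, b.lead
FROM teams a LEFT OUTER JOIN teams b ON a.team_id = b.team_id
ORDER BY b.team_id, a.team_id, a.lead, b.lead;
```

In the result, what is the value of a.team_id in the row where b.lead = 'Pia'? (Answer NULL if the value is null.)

LEFT JOIN keeps every row from `teams a`; unmatched rows get NULL for `teams b`'s columns.
Matching on a.team_id = b.team_id. A NULL in a compared column never satisfies the condition.
- a (team_id=NULL) has no partner → padded with NULL.
- a (team_id=1) pairs with 2 row(s) of b.
- a (team_id=3) pairs with 1 row(s) of b.
- a (team_id=1) pairs with 2 row(s) of b.
- a (team_id=6) pairs with 2 row(s) of b.
- a (team_id=6) pairs with 2 row(s) of b.

3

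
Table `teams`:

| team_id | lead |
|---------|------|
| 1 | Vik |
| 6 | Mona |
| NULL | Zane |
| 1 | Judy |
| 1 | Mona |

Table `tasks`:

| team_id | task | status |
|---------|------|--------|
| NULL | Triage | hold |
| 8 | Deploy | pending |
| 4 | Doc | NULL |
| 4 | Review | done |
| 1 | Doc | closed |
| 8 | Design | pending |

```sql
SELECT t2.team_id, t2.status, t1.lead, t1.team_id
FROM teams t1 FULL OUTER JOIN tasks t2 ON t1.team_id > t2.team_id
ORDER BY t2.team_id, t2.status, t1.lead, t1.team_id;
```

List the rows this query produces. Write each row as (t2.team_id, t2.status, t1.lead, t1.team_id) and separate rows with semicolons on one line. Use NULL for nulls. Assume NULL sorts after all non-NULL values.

FULL OUTER JOIN keeps every row from both sides; unmatched rows get NULL for the other side's columns.
Matching on t1.team_id > t2.team_id. A NULL in a compared column never satisfies the condition.
- team_id=1: no t2 row matches, row kept with t2 columns NULL.
- team_id=6: 3 matching t2 row(s), so 3 row(s) emitted.
- team_id=NULL: no t2 row matches, row kept with t2 columns NULL.
- team_id=1: no t2 row matches, row kept with t2 columns NULL.
- team_id=1: no t2 row matches, row kept with t2 columns NULL.
- plus 3 unmatched t2 row(s), each kept with NULL t1 columns.
After projecting and ordering:
t2.team_id | t2.status | t1.lead | t1.team_id
1 | closed | Mona | 6
4 | done | Mona | 6
4 | NULL | Mona | 6
8 | pending | NULL | NULL
8 | pending | NULL | NULL
NULL | hold | NULL | NULL
NULL | NULL | Judy | 1
NULL | NULL | Mona | 1
NULL | NULL | Vik | 1
NULL | NULL | Zane | NULL

(1, closed, Mona, 6); (4, done, Mona, 6); (4, NULL, Mona, 6); (8, pending, NULL, NULL); (8, pending, NULL, NULL); (NULL, hold, NULL, NULL); (NULL, NULL, Judy, 1); (NULL, NULL, Mona, 1); (NULL, NULL, Vik, 1); (NULL, NULL, Zane, NULL)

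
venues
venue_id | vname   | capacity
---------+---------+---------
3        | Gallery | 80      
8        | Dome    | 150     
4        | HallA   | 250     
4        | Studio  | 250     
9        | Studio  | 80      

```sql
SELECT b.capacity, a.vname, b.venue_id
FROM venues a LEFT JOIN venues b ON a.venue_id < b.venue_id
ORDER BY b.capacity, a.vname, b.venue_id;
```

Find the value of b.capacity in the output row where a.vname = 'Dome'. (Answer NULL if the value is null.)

LEFT JOIN keeps every row from `venues a`; unmatched rows get NULL for `venues b`'s columns.
Matching on a.venue_id < b.venue_id.
- a row (venue_id=3): matches 4 b row(s) → 4 output row(s).
- a row (venue_id=8): matches 1 b row(s) → 1 output row(s).
- a row (venue_id=4): matches 2 b row(s) → 2 output row(s).
- a row (venue_id=4): matches 2 b row(s) → 2 output row(s).
- a row (venue_id=9): no match → kept, b columns NULL.

80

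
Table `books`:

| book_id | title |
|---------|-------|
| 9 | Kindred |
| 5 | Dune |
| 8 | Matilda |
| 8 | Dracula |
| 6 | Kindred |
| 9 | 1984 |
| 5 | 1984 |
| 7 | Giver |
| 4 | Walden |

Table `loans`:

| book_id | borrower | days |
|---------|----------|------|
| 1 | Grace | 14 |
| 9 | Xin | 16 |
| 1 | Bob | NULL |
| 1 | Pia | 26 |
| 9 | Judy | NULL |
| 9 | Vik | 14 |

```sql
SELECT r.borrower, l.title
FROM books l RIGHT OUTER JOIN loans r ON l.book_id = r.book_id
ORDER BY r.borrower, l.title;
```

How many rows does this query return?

9

RIGHT JOIN keeps every row from `loans`; unmatched rows get NULL for `books`'s columns.
Matching on l.book_id = r.book_id.
- l (book_id=9) pairs with 3 row(s) of r.
- l (book_id=5) has no partner in r.
- l (book_id=8) has no partner in r.
- l (book_id=8) has no partner in r.
- l (book_id=6) has no partner in r.
- l (book_id=9) pairs with 3 row(s) of r.
- l (book_id=5) has no partner in r.
- l (book_id=7) has no partner in r.
- l (book_id=4) has no partner in r.
- 3 row(s) from r found no l partner → padded with NULL.
Total: 6 matched + 3 padded = 9 rows.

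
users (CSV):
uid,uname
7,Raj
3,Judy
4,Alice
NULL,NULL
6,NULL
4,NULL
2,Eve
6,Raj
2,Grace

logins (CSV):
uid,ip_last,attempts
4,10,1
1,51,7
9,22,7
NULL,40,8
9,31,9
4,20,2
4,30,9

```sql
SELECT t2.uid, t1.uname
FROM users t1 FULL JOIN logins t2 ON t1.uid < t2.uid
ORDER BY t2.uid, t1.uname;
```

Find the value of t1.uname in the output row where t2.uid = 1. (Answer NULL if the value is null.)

FULL OUTER JOIN keeps every row from both sides; unmatched rows get NULL for the other side's columns.
Matching on t1.uid < t2.uid. A NULL in a compared column never satisfies the condition.
Matched pairs: 25; unmatched t1 rows kept: 1; unmatched t2 rows kept: 2.

NULL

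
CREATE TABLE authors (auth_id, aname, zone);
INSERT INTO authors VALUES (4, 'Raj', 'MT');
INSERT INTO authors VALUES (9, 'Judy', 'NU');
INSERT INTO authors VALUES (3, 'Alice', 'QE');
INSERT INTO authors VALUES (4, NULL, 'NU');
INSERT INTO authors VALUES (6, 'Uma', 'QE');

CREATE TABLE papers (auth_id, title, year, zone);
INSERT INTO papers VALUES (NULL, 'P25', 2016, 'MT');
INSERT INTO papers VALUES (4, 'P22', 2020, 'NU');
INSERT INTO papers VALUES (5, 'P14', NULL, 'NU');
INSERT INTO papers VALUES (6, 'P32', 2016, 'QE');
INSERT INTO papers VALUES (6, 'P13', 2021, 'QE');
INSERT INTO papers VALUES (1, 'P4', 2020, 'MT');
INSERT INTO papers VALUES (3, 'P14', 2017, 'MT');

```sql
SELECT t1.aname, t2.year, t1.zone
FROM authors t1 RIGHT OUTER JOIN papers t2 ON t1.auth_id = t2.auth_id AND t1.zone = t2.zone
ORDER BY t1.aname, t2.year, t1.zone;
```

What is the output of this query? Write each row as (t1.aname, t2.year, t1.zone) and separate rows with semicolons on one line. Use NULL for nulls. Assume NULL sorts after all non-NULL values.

(Uma, 2016, QE); (Uma, 2021, QE); (NULL, 2016, NULL); (NULL, 2017, NULL); (NULL, 2020, NU); (NULL, 2020, NULL); (NULL, NULL, NULL)

RIGHT JOIN keeps every row from `papers`; unmatched rows get NULL for `authors`'s columns.
Matching on t1.auth_id = t2.auth_id AND t1.zone = t2.zone. A NULL in a compared column never satisfies the condition.
Matched pairs: 3; unmatched t2 rows kept: 4.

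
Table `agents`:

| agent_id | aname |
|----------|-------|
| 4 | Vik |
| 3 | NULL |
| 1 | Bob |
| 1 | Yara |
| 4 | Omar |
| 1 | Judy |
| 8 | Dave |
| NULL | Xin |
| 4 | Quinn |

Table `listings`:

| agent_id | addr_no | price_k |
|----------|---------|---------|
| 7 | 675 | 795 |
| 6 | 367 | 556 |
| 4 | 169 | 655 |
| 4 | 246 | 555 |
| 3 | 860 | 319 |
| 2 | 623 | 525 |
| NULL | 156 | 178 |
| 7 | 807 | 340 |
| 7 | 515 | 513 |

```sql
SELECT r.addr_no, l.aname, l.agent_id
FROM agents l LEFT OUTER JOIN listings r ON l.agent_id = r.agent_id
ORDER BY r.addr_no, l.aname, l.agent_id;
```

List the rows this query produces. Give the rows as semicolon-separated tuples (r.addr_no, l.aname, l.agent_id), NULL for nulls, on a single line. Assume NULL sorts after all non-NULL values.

(169, Omar, 4); (169, Quinn, 4); (169, Vik, 4); (246, Omar, 4); (246, Quinn, 4); (246, Vik, 4); (860, NULL, 3); (NULL, Bob, 1); (NULL, Dave, 8); (NULL, Judy, 1); (NULL, Xin, NULL); (NULL, Yara, 1)

LEFT JOIN keeps every row from `agents`; unmatched rows get NULL for `listings`'s columns.
Matching on l.agent_id = r.agent_id. A NULL in a compared column never satisfies the condition.
- agent_id=4: 2 matching r row(s), so 2 row(s) emitted.
- agent_id=3: 1 matching r row(s), so 1 row(s) emitted.
- agent_id=1: no r row matches, row kept with r columns NULL.
- agent_id=1: no r row matches, row kept with r columns NULL.
- agent_id=4: 2 matching r row(s), so 2 row(s) emitted.
- agent_id=1: no r row matches, row kept with r columns NULL.
- agent_id=8: no r row matches, row kept with r columns NULL.
- agent_id=NULL: no r row matches, row kept with r columns NULL.
- agent_id=4: 2 matching r row(s), so 2 row(s) emitted.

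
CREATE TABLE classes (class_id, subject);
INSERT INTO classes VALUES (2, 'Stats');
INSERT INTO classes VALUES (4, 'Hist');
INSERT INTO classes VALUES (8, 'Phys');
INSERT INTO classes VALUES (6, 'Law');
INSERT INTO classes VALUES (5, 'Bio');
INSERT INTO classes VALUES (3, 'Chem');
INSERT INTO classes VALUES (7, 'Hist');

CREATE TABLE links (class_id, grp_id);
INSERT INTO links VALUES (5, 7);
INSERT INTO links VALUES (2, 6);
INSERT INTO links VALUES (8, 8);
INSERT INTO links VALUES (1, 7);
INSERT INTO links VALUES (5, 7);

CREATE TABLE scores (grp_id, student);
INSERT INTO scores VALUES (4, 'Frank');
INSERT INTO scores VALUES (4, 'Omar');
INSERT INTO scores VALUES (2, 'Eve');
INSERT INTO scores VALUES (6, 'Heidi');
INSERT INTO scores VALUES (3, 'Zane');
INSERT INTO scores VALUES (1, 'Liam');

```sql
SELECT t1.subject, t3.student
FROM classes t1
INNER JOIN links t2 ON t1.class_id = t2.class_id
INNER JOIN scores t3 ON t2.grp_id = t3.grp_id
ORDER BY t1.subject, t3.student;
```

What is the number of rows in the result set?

1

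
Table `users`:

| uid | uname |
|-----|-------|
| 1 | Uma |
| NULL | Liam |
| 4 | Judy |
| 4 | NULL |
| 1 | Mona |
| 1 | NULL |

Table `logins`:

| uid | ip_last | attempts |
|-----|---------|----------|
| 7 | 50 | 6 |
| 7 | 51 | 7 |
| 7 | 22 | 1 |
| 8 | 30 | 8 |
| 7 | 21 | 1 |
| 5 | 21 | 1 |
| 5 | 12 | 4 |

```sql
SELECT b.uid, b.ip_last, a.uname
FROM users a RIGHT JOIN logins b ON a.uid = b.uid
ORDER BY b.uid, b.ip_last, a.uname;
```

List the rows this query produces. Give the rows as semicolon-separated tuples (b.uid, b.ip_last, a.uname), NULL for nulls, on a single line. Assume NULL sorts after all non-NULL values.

RIGHT JOIN keeps every row from `logins`; unmatched rows get NULL for `users`'s columns.
Matching on a.uid = b.uid. A NULL in a compared column never satisfies the condition.
Matched pairs: 0; unmatched b rows kept: 7.

(5, 12, NULL); (5, 21, NULL); (7, 21, NULL); (7, 22, NULL); (7, 50, NULL); (7, 51, NULL); (8, 30, NULL)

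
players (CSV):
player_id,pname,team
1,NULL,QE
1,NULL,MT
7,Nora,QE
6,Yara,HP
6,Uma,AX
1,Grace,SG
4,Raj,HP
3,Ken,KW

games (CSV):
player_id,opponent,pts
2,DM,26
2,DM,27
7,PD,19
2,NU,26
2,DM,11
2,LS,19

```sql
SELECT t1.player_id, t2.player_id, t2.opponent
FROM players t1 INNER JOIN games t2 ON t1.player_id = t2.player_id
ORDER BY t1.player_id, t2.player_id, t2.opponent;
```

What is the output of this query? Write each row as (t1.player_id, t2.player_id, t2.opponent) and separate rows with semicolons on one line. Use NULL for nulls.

(7, 7, PD)

INNER JOIN keeps only pairs where the ON condition holds.
Matching on t1.player_id = t2.player_id.
- t1 (player_id=1) has no partner → excluded.
- t1 (player_id=1) has no partner → excluded.
- t1 (player_id=7) pairs with 1 row(s) of t2.
- t1 (player_id=6) has no partner → excluded.
- t1 (player_id=6) has no partner → excluded.
- t1 (player_id=1) has no partner → excluded.
- t1 (player_id=4) has no partner → excluded.
- t1 (player_id=3) has no partner → excluded.
After projecting and ordering:
t1.player_id | t2.player_id | t2.opponent
7 | 7 | PD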